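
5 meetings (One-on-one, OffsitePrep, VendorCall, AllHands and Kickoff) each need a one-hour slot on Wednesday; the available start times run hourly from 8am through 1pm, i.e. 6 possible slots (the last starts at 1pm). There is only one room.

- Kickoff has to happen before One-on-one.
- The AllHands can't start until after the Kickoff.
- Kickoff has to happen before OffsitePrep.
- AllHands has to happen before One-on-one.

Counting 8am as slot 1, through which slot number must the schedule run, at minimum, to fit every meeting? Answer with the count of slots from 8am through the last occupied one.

5

The precedence chain requires at least 3 distinct slots.
With at most 1 per slot and 5 meetings, at least 5 slots are needed.
5 works (last occupied slot: 12pm): for example AllHands=9am; Kickoff=8am; One-on-one=10am; VendorCall=12pm; OffsitePrep=11am.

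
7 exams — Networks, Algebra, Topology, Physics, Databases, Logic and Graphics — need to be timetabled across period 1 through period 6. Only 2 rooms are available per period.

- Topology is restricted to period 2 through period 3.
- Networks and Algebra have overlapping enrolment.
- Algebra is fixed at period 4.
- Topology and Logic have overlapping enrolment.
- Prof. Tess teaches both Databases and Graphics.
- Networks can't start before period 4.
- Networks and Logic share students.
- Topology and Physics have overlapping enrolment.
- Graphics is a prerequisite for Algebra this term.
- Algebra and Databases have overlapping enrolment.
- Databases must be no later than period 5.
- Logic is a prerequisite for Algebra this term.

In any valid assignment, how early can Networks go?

period 5

Networks is available from period 4.
Networks at period 5 is achievable: Networks -> period 5; Logic -> period 1; Topology -> period 2; Physics -> period 3; Algebra -> period 4; Graphics -> period 2; Databases -> period 1.
Nothing earlier works — the conflict and capacity constraints rule out every period before period 5.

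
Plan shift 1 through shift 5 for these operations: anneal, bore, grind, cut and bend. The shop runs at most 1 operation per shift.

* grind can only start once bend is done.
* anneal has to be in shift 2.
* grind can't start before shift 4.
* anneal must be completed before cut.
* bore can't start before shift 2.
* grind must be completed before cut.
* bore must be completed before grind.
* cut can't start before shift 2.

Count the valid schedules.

Enumerating: cut -> shift 5; bore -> shift 3; grind -> shift 4; bend -> shift 1; anneal -> shift 2.

1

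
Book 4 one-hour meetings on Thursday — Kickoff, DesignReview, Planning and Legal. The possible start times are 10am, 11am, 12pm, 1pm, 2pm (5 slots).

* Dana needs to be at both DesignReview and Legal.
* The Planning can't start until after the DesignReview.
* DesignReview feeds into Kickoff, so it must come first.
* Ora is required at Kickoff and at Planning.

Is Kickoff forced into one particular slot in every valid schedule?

Kickoff can be 11am (e.g. Planning -> 12pm, Kickoff -> 11am, DesignReview -> 10am, Legal -> 11am) or 12pm (e.g. Legal in 11am; Planning in 11am; DesignReview in 10am; Kickoff in 12pm).

No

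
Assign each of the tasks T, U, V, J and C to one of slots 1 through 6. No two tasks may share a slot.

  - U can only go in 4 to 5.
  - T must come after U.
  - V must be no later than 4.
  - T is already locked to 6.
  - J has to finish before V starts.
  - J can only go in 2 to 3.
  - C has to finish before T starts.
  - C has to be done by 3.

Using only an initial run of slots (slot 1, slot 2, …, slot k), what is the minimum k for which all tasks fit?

6

The precedence chain requires at least 2 distinct slots.
With at most 1 per slot and 5 tasks, at least 5 slots are needed.
T can't be placed before 6, so the schedule must run through at least slot 6.
6 works (last occupied slot: 6): for example J -> 2; C -> 1; T -> 6; V -> 3; U -> 4.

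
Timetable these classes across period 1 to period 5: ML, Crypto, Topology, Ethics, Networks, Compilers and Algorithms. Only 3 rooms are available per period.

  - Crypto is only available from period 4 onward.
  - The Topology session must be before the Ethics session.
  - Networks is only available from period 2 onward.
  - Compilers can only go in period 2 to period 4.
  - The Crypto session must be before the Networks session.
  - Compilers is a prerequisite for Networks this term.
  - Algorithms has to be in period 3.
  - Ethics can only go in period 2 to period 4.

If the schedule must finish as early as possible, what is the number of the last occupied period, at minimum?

period 5

The precedence chain requires at least 2 distinct periods.
With at most 3 per period and 7 classes, at least 3 periods are needed.
Propagating the time windows through the other constraints, Networks can't land before period 5, so the schedule must run through at least period 5.
5 works (last occupied period: period 5): for example Algorithms=period 3; Compilers=period 2; ML=period 1; Ethics=period 2; Crypto=period 4; Networks=period 5; Topology=period 1.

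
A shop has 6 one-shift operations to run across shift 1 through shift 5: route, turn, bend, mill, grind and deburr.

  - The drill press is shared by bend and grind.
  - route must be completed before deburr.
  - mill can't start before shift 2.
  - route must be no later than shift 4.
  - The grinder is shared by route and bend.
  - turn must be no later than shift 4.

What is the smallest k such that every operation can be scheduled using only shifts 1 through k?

2 shifts

The precedence chain requires at least 2 distinct shifts.
2 works (last occupied shift: shift 2): for example turn -> shift 1; deburr -> shift 2; route -> shift 1; grind -> shift 1; mill -> shift 2; bend -> shift 2.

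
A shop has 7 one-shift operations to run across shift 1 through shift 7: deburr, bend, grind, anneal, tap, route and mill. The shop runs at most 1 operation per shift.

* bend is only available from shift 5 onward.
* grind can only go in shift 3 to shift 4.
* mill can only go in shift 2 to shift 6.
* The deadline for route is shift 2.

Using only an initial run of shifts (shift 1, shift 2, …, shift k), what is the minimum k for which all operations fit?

With at most 1 per shift and 7 operations, at least 7 shifts are needed.
bend can't be placed before shift 5, so the schedule must run through at least shift 5.
7 works (last occupied shift: shift 7): for example mill=shift 2; grind=shift 3; route=shift 1; deburr=shift 4; anneal=shift 6; tap=shift 7; bend=shift 5.

7 shifts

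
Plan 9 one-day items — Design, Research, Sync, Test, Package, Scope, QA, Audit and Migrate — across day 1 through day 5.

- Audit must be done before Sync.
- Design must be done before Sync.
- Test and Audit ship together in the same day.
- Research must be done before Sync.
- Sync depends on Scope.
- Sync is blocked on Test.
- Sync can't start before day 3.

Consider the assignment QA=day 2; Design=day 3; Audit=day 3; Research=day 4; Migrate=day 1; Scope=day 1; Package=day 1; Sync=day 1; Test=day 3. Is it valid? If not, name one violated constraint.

No — it violates: Research must be done before Sync

Sync is blocked on Test — violated.
Audit must be done before Sync — violated.
Sync can't start before day 3 — violated.
Test and Audit ship together in the same day — holds.
Research must be done before Sync — violated.
Sync depends on Scope — violated.
Design must be done before Sync — violated.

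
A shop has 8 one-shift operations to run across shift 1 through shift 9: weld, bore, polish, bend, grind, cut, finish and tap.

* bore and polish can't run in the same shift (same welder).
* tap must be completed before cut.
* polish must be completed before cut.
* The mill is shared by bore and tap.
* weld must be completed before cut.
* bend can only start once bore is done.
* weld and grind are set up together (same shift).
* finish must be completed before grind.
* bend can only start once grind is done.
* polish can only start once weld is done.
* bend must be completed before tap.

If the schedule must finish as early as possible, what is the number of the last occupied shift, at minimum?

The precedence chain requires at least 5 distinct shifts.
5 works (last occupied shift: shift 5): for example grind -> shift 2; weld -> shift 2; bend -> shift 3; cut -> shift 5; polish -> shift 3; tap -> shift 4; finish -> shift 1; bore -> shift 1.

shift 5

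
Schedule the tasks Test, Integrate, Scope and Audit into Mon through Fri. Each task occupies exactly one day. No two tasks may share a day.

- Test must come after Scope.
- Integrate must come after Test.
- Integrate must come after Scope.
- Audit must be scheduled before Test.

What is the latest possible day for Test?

Thu

Precedence pushes Test to at least Tue; downstream work caps Test at Thu.
Test at Thu is achievable: Test=Thu, Integrate=Fri, Scope=Mon, Audit=Tue.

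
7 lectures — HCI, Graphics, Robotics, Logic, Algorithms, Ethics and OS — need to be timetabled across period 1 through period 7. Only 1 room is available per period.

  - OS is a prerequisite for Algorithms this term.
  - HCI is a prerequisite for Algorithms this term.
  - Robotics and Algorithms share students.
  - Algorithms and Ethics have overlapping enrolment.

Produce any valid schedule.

Robotics=period 5; OS=period 2; Ethics=period 7; Algorithms=period 3; HCI=period 1; Logic=period 6; Graphics=period 4

Checking: HCI(period 1) before Algorithms(period 3); OS(period 2) before Algorithms(period 3); Robotics(period 5) != Algorithms(period 3); Algorithms(period 3) != Ethics(period 7); max 1 per period (cap 1).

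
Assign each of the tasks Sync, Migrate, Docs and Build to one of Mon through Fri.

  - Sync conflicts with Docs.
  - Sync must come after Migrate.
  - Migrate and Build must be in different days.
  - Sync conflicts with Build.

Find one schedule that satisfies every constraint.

Docs -> Mon, Sync -> Tue, Migrate -> Mon, Build -> Wed

Checking: Migrate(Mon) before Sync(Tue); Sync(Tue) != Docs(Mon); Migrate(Mon) != Build(Wed); Sync(Tue) != Build(Wed).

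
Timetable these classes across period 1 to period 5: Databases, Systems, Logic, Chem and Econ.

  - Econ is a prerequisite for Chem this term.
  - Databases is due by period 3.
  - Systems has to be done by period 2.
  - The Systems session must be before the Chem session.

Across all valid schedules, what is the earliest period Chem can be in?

period 2

Precedence pushes Chem to at least period 2.
Chem at period 2 is achievable: Logic=period 1, Databases=period 1, Systems=period 1, Econ=period 1, Chem=period 2.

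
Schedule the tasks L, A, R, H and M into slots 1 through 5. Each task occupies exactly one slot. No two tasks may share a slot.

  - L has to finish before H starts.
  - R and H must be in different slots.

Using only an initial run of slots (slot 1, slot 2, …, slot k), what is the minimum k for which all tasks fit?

The precedence chain requires at least 2 distinct slots.
With at most 1 per slot and 5 tasks, at least 5 slots are needed.
5 works (last occupied slot: 5): for example H=2, R=4, L=1, A=3, M=5.

5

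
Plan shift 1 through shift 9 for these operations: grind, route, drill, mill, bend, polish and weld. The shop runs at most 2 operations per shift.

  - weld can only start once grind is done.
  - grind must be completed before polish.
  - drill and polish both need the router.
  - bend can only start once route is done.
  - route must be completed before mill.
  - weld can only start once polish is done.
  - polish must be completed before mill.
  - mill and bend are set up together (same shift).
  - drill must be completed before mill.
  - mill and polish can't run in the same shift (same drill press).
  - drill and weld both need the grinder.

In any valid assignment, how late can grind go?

shift 6

Downstream work caps grind at shift 7.
grind at shift 6 is achievable: drill -> shift 1, polish -> shift 7, mill -> shift 8, bend -> shift 8, grind -> shift 6, route -> shift 1, weld -> shift 9.
Nothing later works — the conflict and capacity constraints rule out every shift after shift 6.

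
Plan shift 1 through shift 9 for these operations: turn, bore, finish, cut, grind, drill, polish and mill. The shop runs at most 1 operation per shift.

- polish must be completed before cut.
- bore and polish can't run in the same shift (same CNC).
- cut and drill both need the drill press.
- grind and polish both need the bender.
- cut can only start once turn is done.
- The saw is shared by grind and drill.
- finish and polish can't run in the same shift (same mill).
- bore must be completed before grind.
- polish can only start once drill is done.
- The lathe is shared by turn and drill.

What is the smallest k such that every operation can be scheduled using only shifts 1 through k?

8 shifts

The precedence chain requires at least 3 distinct shifts.
With at most 1 per shift and 8 operations, at least 8 shifts are needed.
8 works (last occupied shift: shift 8): for example polish in shift 2; cut in shift 4; finish in shift 7; turn in shift 3; drill in shift 1; grind in shift 6; bore in shift 5; mill in shift 8.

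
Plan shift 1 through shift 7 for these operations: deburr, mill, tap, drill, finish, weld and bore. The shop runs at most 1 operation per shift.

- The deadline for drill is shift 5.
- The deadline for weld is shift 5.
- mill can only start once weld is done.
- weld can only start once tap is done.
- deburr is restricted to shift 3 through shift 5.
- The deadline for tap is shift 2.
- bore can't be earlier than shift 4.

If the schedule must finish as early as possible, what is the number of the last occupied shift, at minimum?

7

The precedence chain requires at least 3 distinct shifts.
With at most 1 per shift and 7 operations, at least 7 shifts are needed.
bore can't be placed before shift 4, so the schedule must run through at least shift 4.
7 works (last occupied shift: shift 7): for example finish -> shift 7; drill -> shift 5; weld -> shift 2; bore -> shift 4; deburr -> shift 3; mill -> shift 6; tap -> shift 1.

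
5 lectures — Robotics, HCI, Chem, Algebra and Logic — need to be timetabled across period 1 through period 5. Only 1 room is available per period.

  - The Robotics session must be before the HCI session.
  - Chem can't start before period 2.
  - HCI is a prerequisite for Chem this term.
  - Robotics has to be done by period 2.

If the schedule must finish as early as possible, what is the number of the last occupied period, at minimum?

The precedence chain requires at least 3 distinct periods.
With at most 1 per period and 5 lectures, at least 5 periods are needed.
5 works (last occupied period: period 5): for example Chem in period 3, Algebra in period 4, HCI in period 2, Robotics in period 1, Logic in period 5.

period 5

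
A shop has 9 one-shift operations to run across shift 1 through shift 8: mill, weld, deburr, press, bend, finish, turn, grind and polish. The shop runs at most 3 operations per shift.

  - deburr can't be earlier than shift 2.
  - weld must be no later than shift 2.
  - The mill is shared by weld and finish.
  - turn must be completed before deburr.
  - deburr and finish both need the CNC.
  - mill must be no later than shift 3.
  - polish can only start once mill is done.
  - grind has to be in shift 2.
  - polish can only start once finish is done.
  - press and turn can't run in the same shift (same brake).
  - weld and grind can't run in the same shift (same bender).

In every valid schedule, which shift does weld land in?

shift 1

weld's window is shift 1–shift 2.
grind is fixed at shift 2, and weld can't share a shift with grind.
So weld must be shift 1.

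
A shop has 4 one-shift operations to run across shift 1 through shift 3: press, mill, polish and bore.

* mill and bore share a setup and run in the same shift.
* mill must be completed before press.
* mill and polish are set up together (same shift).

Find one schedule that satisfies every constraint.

polish -> shift 1, press -> shift 2, bore -> shift 1, mill -> shift 1

Checking: mill(shift 1) before press(shift 2); mill = bore = shift 1; mill = polish = shift 1.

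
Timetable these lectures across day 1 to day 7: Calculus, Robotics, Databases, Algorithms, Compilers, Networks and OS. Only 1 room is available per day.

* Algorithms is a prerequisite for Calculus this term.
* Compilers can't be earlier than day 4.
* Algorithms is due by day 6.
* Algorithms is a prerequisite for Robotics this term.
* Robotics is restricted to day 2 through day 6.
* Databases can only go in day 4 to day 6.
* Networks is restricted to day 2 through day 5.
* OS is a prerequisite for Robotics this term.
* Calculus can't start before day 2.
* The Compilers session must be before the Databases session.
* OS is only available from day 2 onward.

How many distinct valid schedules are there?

Splitting on Robotics: it can be day 3 (2), day 4 (2), day 5 (2), day 6 (2). Listing each branch's schedules as (Calculus, Databases, Algorithms, Compilers, Networks, OS) by day number:
Robotics=day 3: (7,6,1,4,5,2) (7,6,1,5,4,2) — 2.
Robotics=day 4: (7,6,1,5,2,3) (7,6,1,5,3,2) — 2.
Robotics=day 5: (7,6,1,4,2,3) (7,6,1,4,3,2) — 2.
Robotics=day 6: (7,5,1,4,2,3) (7,5,1,4,3,2) — 2.
Summing: 2 + 2 + 2 + 2 = 8.

8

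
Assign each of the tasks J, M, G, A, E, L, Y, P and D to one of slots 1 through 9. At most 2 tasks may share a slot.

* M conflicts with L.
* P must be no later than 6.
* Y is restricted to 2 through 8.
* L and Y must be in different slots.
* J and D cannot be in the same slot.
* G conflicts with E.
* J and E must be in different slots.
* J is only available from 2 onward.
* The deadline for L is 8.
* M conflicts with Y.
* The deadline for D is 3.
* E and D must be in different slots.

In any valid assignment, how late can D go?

3

D's own window allows nothing later than 3.
D at 3 is achievable: J -> 2; E -> 5; Y -> 2; L -> 1; G -> 4; A -> 4; D -> 3; P -> 1; M -> 3.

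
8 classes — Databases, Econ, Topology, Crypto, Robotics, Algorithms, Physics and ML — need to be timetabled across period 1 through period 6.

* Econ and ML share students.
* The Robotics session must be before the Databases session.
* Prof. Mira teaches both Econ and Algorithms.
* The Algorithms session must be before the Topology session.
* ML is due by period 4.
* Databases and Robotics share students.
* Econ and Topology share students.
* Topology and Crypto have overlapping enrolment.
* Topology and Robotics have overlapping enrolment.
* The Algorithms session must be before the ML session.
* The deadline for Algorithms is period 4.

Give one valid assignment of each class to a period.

Crypto in period 1, Algorithms in period 1, Robotics in period 1, ML in period 2, Physics in period 1, Databases in period 2, Topology in period 2, Econ in period 3

Checking: Algorithms(period 1) before ML(period 2); Robotics(period 1) before Databases(period 2); Algorithms(period 1) before Topology(period 2); Databases(period 2) != Robotics(period 1); Econ(period 3) != Topology(period 2); Econ(period 3) != Algorithms(period 1); Econ(period 3) != ML(period 2); Topology(period 2) != Crypto(period 1); Topology(period 2) != Robotics(period 1); Algorithms=period 1 in [period 1,period 4]; ML=period 2 in [period 1,period 4].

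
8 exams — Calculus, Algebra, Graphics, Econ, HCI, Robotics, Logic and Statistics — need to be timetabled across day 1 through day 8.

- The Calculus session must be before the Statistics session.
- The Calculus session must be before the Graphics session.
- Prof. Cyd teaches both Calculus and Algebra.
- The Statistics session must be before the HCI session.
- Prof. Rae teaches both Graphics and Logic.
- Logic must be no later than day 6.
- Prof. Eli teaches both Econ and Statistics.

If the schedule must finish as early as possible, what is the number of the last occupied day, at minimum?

The precedence chain requires at least 3 distinct days.
3 works (last occupied day: day 3): for example Graphics in day 2, Robotics in day 1, Calculus in day 1, Algebra in day 2, Econ in day 1, HCI in day 3, Logic in day 1, Statistics in day 2.

day 3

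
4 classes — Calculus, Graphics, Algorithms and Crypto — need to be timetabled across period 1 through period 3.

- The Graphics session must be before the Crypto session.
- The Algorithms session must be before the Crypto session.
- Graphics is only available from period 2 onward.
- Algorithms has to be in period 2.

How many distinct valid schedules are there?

Enumerating: Calculus=period 1, Graphics=period 2, Crypto=period 3, Algorithms=period 2 | Algorithms=period 2, Graphics=period 2, Crypto=period 3, Calculus=period 2 | Crypto=period 3, Graphics=period 2, Algorithms=period 2, Calculus=period 3.

3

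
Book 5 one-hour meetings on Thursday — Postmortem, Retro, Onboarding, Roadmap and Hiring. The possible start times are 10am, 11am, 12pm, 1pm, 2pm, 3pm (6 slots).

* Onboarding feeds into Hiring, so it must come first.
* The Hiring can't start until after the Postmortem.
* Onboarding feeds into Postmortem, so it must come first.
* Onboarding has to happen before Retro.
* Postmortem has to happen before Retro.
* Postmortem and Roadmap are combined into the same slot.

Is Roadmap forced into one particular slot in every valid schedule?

No

Roadmap can be 11am (e.g. Postmortem -> 11am; Onboarding -> 10am; Roadmap -> 11am; Retro -> 12pm; Hiring -> 12pm) or 12pm (e.g. Retro -> 1pm, Hiring -> 1pm, Roadmap -> 12pm, Onboarding -> 10am, Postmortem -> 12pm).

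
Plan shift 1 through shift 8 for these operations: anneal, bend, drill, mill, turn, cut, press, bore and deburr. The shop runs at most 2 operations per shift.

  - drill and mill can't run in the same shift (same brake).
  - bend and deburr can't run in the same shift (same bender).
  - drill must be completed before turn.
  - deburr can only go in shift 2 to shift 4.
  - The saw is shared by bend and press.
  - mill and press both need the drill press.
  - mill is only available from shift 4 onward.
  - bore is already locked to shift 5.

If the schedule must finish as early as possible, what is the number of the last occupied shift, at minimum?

5

The precedence chain requires at least 2 distinct shifts.
With at most 2 per shift and 9 operations, at least 5 shifts are needed.
bore can't be placed before shift 5, so the schedule must run through at least shift 5.
5 works (last occupied shift: shift 5): for example bore -> shift 5; anneal -> shift 1; deburr -> shift 2; drill -> shift 1; press -> shift 5; cut -> shift 3; mill -> shift 4; turn -> shift 2; bend -> shift 3.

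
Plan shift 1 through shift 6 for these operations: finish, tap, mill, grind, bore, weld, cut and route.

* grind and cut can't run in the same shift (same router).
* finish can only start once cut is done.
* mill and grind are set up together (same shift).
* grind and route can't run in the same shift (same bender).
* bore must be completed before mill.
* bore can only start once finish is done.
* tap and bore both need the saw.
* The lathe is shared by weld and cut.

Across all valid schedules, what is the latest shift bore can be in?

Precedence pushes bore to at least shift 3; downstream work caps bore at shift 5.
bore at shift 5 is achievable: weld in shift 2, grind in shift 6, bore in shift 5, cut in shift 1, tap in shift 1, route in shift 1, finish in shift 2, mill in shift 6.

shift 5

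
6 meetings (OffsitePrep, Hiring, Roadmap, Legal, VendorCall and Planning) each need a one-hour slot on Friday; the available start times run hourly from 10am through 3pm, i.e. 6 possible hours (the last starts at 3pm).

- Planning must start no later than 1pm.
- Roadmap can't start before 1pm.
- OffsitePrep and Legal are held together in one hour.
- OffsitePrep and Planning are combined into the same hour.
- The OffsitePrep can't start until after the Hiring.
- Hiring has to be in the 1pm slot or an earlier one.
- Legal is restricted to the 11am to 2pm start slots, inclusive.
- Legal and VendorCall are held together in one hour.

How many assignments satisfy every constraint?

18

Splitting on OffsitePrep: it can be 11am (3), 12pm (6), 1pm (9). Listing each branch's schedules as (Hiring, Roadmap, Legal, VendorCall, Planning):
OffsitePrep=11am: (10am,1pm,11am,11am,11am) (10am,2pm,11am,11am,11am) (10am,3pm,11am,11am,11am) — 3.
OffsitePrep=12pm: (10am,1pm,12pm,12pm,12pm) (10am,2pm,12pm,12pm,12pm) (10am,3pm,12pm,12pm,12pm) (11am,1pm,12pm,12pm,12pm) (11am,2pm,12pm,12pm,12pm) (11am,3pm,12pm,12pm,12pm) — 6.
OffsitePrep=1pm: (10am,1pm,1pm,1pm,1pm) (10am,2pm,1pm,1pm,1pm) (10am,3pm,1pm,1pm,1pm) (11am,1pm,1pm,1pm,1pm) (11am,2pm,1pm,1pm,1pm) (11am,3pm,1pm,1pm,1pm) (12pm,1pm,1pm,1pm,1pm) (12pm,2pm,1pm,1pm,1pm) (12pm,3pm,1pm,1pm,1pm) — 9.
Summing: 3 + 6 + 9 = 18.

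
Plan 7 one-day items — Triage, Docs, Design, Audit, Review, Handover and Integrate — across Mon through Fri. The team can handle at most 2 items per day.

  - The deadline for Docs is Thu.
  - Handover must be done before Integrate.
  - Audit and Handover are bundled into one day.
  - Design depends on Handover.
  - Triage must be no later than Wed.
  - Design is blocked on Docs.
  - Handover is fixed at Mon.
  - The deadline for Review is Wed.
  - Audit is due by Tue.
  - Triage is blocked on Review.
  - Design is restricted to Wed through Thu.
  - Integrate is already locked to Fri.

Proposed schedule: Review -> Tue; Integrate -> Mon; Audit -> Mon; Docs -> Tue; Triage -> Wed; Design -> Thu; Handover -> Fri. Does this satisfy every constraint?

No — it violates: Handover must be done before Integrate

Triage is blocked on Review — holds.
Integrate is already locked to Fri — violated.
Handover must be done before Integrate — violated.
Triage must be no later than Wed — holds.
Design depends on Handover — violated.
Audit is due by Tue — holds.
The deadline for Review is Wed — holds.
The team can handle at most 2 items per day — holds.
Design is blocked on Docs — holds.
Audit and Handover are bundled into one day — violated.
The deadline for Docs is Thu — holds.
Handover is fixed at Mon — violated.
Design is restricted to Wed through Thu — holds.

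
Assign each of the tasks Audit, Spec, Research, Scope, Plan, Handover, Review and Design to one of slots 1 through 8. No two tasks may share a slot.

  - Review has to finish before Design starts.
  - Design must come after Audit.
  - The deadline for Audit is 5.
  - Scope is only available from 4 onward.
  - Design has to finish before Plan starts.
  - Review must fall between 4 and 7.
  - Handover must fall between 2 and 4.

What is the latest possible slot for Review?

Review is available from 4; Review's own window allows nothing later than 7; downstream work caps Review at 6.
Review at 6 is achievable: Handover=2; Research=5; Design=7; Scope=4; Review=6; Spec=3; Plan=8; Audit=1.

6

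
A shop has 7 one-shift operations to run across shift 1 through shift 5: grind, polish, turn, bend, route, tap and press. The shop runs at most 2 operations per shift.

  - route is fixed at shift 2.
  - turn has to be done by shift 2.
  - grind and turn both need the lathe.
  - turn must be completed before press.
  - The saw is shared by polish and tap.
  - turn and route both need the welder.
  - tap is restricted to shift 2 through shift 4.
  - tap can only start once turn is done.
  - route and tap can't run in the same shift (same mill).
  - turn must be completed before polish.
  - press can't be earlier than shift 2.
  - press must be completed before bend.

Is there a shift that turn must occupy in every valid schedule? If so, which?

shift 1

turn's window is shift 1–shift 2.
route is fixed at shift 2, and turn can't share a shift with route.
So turn must be shift 1.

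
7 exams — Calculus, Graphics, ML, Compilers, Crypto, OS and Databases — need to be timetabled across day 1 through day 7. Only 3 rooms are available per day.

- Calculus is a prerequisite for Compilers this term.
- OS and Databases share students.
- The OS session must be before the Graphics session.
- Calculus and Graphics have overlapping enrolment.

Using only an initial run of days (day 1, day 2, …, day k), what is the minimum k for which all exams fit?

3

The precedence chain requires at least 2 distinct days.
With at most 3 per day and 7 exams, at least 3 days are needed.
3 works (last occupied day: day 3): for example Compilers=day 2, ML=day 1, Crypto=day 2, Calculus=day 1, Databases=day 3, Graphics=day 2, OS=day 1.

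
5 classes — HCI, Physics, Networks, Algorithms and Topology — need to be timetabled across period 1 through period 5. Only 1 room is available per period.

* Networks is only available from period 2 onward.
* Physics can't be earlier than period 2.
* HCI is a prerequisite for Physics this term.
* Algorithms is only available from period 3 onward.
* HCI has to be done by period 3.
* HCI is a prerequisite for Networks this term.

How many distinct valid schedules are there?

Splitting on HCI: it can be period 1 (18), period 2 (6). Listing each branch's schedules as (Physics, Networks, Algorithms, Topology) by period number:
HCI=period 1: (2,3,4,5) (2,3,5,4) (2,4,3,5) (2,4,5,3) (2,5,3,4) (2,5,4,3) (3,2,4,5) (3,2,5,4) (3,4,5,2) (3,5,4,2) (4,2,3,5) (4,2,5,3) (4,3,5,2) (4,5,3,2) (5,2,3,4) (5,2,4,3) (5,3,4,2) (5,4,3,2) — 18.
HCI=period 2: (3,4,5,1) (3,5,4,1) (4,3,5,1) (4,5,3,1) (5,3,4,1) (5,4,3,1) — 6.
Summing: 18 + 6 = 24.

24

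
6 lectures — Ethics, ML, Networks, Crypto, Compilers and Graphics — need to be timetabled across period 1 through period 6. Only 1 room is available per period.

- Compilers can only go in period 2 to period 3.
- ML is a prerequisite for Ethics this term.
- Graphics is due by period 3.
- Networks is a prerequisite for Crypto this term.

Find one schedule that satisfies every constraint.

Ethics=period 4; Networks=period 5; Graphics=period 1; Compilers=period 2; ML=period 3; Crypto=period 6

Checking: Networks(period 5) before Crypto(period 6); ML(period 3) before Ethics(period 4); Graphics=period 1 in [period 1,period 3]; Compilers=period 2 in [period 2,period 3]; max 1 per period (cap 1).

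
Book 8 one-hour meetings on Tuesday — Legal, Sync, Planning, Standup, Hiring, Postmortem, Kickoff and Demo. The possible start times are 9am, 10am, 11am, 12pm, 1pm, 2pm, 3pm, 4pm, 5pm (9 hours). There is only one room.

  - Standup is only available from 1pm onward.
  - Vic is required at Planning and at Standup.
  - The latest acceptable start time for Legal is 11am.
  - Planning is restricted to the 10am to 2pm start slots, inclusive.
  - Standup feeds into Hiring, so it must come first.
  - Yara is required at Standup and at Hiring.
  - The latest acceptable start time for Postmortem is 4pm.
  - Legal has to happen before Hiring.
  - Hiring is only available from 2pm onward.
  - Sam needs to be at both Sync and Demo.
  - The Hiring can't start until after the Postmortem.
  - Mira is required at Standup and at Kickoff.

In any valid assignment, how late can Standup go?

4pm

Standup is available from 1pm; downstream work caps Standup at 4pm.
Standup at 4pm is achievable: Postmortem -> 11am, Demo -> 2pm, Standup -> 4pm, Hiring -> 5pm, Legal -> 9am, Kickoff -> 1pm, Sync -> 12pm, Planning -> 10am.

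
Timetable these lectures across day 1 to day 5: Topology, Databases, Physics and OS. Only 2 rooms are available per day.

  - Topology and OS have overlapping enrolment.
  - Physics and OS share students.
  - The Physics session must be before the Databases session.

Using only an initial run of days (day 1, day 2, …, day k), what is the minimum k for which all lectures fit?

The precedence chain requires at least 2 distinct days.
With at most 2 per day and 4 lectures, at least 2 days are needed.
2 works (last occupied day: day 2): for example Databases=day 2, Topology=day 1, Physics=day 1, OS=day 2.

2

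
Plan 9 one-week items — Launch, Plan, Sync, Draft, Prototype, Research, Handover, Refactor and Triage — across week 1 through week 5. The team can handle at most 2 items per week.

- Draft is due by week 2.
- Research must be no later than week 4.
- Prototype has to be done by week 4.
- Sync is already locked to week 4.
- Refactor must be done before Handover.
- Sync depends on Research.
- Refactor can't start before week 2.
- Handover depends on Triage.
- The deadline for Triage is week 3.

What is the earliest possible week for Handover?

Precedence pushes Handover to at least week 3.
Handover at week 3 is achievable: Launch in week 4; Triage in week 1; Prototype in week 3; Refactor in week 2; Sync in week 4; Handover in week 3; Draft in week 1; Research in week 2; Plan in week 5.

week 3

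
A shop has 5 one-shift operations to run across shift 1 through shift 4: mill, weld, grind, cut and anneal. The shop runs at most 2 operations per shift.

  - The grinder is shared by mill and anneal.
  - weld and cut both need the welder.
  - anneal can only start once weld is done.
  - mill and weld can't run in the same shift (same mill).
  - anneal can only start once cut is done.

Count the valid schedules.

Splitting on mill: it can be shift 1 (17), shift 2 (17), shift 3 (14), shift 4 (8). Listing each branch's schedules as (weld, grind, cut, anneal) by shift number:
mill=shift 1: (2,1,3,4) (2,2,1,3) (2,2,1,4) (2,2,3,4) (2,3,1,3) (2,3,1,4) (2,3,3,4) (2,4,1,3) (2,4,1,4) (2,4,3,4) (3,1,2,4) (3,2,1,4) (3,2,2,4) (3,3,1,4) (3,3,2,4) (3,4,1,4) (3,4,2,4) — 17.
mill=shift 2: (1,1,2,3) (1,1,2,4) (1,1,3,4) (1,2,3,4) (1,3,2,3) (1,3,2,4) (1,3,3,4) (1,4,2,3) (1,4,2,4) (1,4,3,4) (3,1,1,4) (3,1,2,4) (3,2,1,4) (3,3,1,4) (3,3,2,4) (3,4,1,4) (3,4,2,4) — 17.
mill=shift 3: (1,1,2,4) (1,1,3,4) (1,2,2,4) (1,2,3,4) (1,3,2,4) (1,4,2,4) (1,4,3,4) (2,1,1,4) (2,1,3,4) (2,2,1,4) (2,2,3,4) (2,3,1,4) (2,4,1,4) (2,4,3,4) — 14.
mill=shift 4: (1,1,2,3) (1,2,2,3) (1,3,2,3) (1,4,2,3) (2,1,1,3) (2,2,1,3) (2,3,1,3) (2,4,1,3) — 8.
Summing: 17 + 17 + 14 + 8 = 56.

56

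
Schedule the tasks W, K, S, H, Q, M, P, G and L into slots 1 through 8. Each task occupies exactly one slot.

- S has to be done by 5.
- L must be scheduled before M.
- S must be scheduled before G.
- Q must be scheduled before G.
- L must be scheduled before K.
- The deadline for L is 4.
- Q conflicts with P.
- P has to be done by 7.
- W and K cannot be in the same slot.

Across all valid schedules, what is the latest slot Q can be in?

7

Downstream work caps Q at 7.
Q at 7 is achievable: S -> 1, W -> 1, H -> 1, K -> 2, G -> 8, L -> 1, M -> 2, Q -> 7, P -> 1.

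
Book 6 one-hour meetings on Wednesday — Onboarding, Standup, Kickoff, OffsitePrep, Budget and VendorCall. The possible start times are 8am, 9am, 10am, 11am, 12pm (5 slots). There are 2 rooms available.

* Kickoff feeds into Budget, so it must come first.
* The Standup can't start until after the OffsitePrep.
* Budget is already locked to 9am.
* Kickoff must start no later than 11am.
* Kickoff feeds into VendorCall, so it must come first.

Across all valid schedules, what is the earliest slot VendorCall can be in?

9am

Precedence pushes VendorCall to at least 9am.
VendorCall at 9am is achievable: Onboarding=10am, VendorCall=9am, Kickoff=8am, Standup=10am, Budget=9am, OffsitePrep=8am.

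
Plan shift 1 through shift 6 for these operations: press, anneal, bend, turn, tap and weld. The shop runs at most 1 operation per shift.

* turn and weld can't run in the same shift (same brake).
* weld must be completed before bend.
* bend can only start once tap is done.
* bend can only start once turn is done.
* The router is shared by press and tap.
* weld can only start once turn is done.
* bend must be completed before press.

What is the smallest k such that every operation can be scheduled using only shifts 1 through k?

6 shifts

The precedence chain requires at least 4 distinct shifts.
With at most 1 per shift and 6 operations, at least 6 shifts are needed.
6 works (last occupied shift: shift 6): for example tap=shift 3, turn=shift 1, bend=shift 4, weld=shift 2, anneal=shift 6, press=shift 5.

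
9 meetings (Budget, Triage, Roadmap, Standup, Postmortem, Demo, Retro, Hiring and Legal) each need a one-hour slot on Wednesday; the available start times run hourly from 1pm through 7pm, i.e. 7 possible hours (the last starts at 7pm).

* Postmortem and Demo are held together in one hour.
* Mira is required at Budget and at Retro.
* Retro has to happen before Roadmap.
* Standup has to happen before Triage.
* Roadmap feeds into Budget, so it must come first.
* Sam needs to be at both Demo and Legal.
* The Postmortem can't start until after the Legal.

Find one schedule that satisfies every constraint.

Retro=1pm; Triage=2pm; Roadmap=2pm; Postmortem=2pm; Budget=3pm; Demo=2pm; Hiring=1pm; Legal=1pm; Standup=1pm

Checking: Retro(1pm) before Roadmap(2pm); Roadmap(2pm) before Budget(3pm); Standup(1pm) before Triage(2pm); Legal(1pm) before Postmortem(2pm); Budget(3pm) != Retro(1pm); Demo(2pm) != Legal(1pm); Postmortem = Demo = 2pm.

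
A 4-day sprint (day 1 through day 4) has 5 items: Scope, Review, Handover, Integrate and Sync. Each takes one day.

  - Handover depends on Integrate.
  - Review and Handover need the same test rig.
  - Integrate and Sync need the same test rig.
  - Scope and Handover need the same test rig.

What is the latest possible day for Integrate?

day 3

Downstream work caps Integrate at day 3.
Integrate at day 3 is achievable: Review -> day 1, Scope -> day 1, Integrate -> day 3, Sync -> day 1, Handover -> day 4.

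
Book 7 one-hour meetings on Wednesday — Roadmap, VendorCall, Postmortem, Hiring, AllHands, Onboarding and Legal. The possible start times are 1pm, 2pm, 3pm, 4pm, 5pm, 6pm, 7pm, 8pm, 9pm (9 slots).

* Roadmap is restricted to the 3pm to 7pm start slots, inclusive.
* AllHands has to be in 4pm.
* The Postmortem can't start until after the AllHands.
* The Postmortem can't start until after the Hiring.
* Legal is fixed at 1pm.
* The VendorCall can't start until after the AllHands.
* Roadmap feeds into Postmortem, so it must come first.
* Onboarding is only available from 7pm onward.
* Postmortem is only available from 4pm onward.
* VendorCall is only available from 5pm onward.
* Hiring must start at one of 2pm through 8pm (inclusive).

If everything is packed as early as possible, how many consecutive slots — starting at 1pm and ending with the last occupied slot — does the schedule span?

The precedence chain requires at least 2 distinct slots.
Onboarding can't be placed before 7pm — that is slot 7 counting from 1pm — so the schedule must run through at least 7 slots.
7 works (last occupied slot: 7pm): for example Onboarding in 7pm; Legal in 1pm; VendorCall in 5pm; Roadmap in 3pm; Postmortem in 5pm; AllHands in 4pm; Hiring in 2pm.

7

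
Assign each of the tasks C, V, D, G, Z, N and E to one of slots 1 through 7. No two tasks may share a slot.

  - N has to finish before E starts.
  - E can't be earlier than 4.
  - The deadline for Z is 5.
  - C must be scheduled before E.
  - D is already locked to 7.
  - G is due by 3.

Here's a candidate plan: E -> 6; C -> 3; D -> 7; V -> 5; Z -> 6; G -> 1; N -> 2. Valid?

C must be scheduled before E — holds.
No two tasks may share a slot — violated.
D is already locked to 7 — holds.
The deadline for Z is 5 — violated.
G is due by 3 — holds.
E can't be earlier than 4 — holds.
N has to finish before E starts — holds.

No. The deadline for Z is 5 is not satisfied.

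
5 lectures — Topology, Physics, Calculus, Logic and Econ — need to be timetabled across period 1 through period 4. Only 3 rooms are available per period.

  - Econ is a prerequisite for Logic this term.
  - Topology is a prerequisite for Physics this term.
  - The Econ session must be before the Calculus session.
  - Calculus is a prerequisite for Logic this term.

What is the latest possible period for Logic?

Precedence pushes Logic to at least period 3.
Logic at period 4 is achievable: Physics in period 2; Topology in period 1; Logic in period 4; Econ in period 1; Calculus in period 2.

period 4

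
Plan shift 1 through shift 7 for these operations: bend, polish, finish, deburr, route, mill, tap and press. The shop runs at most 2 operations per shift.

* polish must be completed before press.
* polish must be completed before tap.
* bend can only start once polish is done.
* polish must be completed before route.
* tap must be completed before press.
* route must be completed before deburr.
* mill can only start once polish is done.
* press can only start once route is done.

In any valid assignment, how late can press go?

Precedence pushes press to at least shift 3.
press at shift 7 is achievable: tap in shift 2; polish in shift 1; bend in shift 3; finish in shift 1; deburr in shift 3; press in shift 7; mill in shift 4; route in shift 2.

shift 7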